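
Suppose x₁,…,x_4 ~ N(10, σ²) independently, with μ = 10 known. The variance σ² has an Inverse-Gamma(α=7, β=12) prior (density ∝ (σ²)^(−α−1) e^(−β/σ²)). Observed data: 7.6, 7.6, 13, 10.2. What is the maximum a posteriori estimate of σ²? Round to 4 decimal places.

σ̂²_MAP = 2.2280

Sum of squared deviations about the known mean: SS = (7.6−10)² + (7.6−10)² + (13−10)² + (10.2−10)² = 20.56.
The Normal likelihood contributes (σ²)^(−n/2) exp(−SS/(2σ²)), so the posterior is Inverse-Gamma(α + n/2, β + SS/2) = Inverse-Gamma(9, 22.28).
The mode of Inverse-Gamma(a, b) is b/(a+1) = 22.28/10 ≈ 2.2280.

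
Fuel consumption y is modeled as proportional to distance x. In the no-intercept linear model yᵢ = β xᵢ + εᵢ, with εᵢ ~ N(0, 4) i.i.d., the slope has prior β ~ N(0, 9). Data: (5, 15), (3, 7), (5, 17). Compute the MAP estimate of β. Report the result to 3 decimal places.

log p(β | y) = −Σ(yᵢ − βxᵢ)²/(2·4) − β²/(2·9) + const.
Setting the derivative to zero: Σxᵢ(yᵢ − βxᵢ)/4 − β/9 = 0, so β = Σxᵢyᵢ / (Σxᵢ² + σ²/τ²).
Σxᵢyᵢ = 5·15 + 3·7 + 5·17 = 181; Σxᵢ² = 59; σ²/τ² = 4/9.
β̂_MAP = 181 / (59 + 4/9) = 181/(535/9) = 1629/535 ≈ 3.045.

β̂_MAP = 3.045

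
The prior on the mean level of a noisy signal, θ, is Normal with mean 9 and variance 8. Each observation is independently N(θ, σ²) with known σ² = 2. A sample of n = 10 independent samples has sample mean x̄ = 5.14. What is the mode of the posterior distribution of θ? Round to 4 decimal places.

θ̂_MAP = 5.2341

n = 10, x̄ = 5.14.
For a Normal prior and Normal likelihood with known variance, the posterior is Normal; its mode equals its mean, the precision-weighted average.
Prior precision 1/σ₀² = 1/8 = 0.125; data precision n/σ² = 10/2 = 5.
θ̂ = (0.125·9 + 5·5.14) / (0.125 + 5) = 26.825/5.125 = 1073/205 ≈ 5.2341.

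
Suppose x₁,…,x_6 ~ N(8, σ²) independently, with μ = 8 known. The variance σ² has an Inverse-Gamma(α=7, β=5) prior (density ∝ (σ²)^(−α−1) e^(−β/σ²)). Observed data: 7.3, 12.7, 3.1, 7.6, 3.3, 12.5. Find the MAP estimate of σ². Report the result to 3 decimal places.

Sum of squared deviations about the known mean: SS = (7.3−8)² + (12.7−8)² + (3.1−8)² + (7.6−8)² + (3.3−8)² + (12.5−8)² = 89.09.
The Normal likelihood contributes (σ²)^(−n/2) exp(−SS/(2σ²)), so the posterior is Inverse-Gamma(α + n/2, β + SS/2) = Inverse-Gamma(10, 49.545).
The mode of Inverse-Gamma(a, b) is b/(a+1) = 49.545/11 ≈ 4.504.

σ̂²_MAP = 4.504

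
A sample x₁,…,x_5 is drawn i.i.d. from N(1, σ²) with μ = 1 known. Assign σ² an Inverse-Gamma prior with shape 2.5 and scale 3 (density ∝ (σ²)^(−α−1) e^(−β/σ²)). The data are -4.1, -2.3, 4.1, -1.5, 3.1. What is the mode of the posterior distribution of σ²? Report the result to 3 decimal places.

σ̂²_MAP = 5.264

Sum of squared deviations about the known mean: SS = (-4.1−1)² + (-2.3−1)² + (4.1−1)² + (-1.5−1)² + (3.1−1)² = 57.17.
The Normal likelihood contributes (σ²)^(−n/2) exp(−SS/(2σ²)), so the posterior is Inverse-Gamma(α + n/2, β + SS/2) = Inverse-Gamma(5, 31.585).
The mode of Inverse-Gamma(a, b) is b/(a+1) = 31.585/6 ≈ 5.264.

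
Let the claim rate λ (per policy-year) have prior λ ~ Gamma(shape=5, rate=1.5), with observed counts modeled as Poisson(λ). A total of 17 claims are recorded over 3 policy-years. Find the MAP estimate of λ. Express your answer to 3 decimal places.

Σxᵢ = 17, n = 3.
Posterior ∝ λ^4e^(−1.5λ) · λ^17e^(−3λ) = λ^21e^(−4.5λ), i.e. Gamma(shape=22, rate=4.5).
The mode of a Gamma(a, b) with a ≥ 1 (shape–rate) is (a−1)/b = 21/4.5 ≈ 4.667.

λ̂_MAP = 4.667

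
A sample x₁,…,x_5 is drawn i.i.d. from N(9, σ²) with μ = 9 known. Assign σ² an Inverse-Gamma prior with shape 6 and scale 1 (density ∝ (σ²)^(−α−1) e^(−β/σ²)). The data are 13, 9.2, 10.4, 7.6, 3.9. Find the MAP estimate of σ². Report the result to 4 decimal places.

σ̂²_MAP = 2.5247

Sum of squared deviations about the known mean: SS = (13−9)² + (9.2−9)² + (10.4−9)² + (7.6−9)² + (3.9−9)² = 45.97.
The Normal likelihood contributes (σ²)^(−n/2) exp(−SS/(2σ²)), so the posterior is Inverse-Gamma(α + n/2, β + SS/2) = Inverse-Gamma(8.5, 23.985).
The mode of Inverse-Gamma(a, b) is b/(a+1) = 23.985/9.5 ≈ 2.5247.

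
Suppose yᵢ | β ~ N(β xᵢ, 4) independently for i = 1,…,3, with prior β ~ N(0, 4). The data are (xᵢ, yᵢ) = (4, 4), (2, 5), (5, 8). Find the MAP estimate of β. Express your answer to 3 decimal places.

log p(β | y) = −Σ(yᵢ − βxᵢ)²/(2·4) − β²/(2·4) + const.
Setting the derivative to zero: Σxᵢ(yᵢ − βxᵢ)/4 − β/4 = 0, so β = Σxᵢyᵢ / (Σxᵢ² + σ²/τ²).
Σxᵢyᵢ = 4·4 + 2·5 + 5·8 = 66; Σxᵢ² = 45; σ²/τ² = 1.
β̂_MAP = 66 / (45 + 1) = 66/46 ≈ 1.435.

β̂_MAP = 1.435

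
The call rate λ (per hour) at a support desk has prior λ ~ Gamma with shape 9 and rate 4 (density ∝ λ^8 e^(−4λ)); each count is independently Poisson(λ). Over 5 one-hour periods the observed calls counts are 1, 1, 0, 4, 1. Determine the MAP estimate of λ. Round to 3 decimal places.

λ̂_MAP = 1.667

Σxᵢ = 1+1+0+4+1 = 7, with n = 5.
Posterior ∝ λ^8e^(−4λ) · λ^7e^(−5λ) = λ^15e^(−9λ), i.e. Gamma(shape=16, rate=9).
The mode of a Gamma(a, b) with a ≥ 1 (shape–rate) is (a−1)/b = 15/9 ≈ 1.667.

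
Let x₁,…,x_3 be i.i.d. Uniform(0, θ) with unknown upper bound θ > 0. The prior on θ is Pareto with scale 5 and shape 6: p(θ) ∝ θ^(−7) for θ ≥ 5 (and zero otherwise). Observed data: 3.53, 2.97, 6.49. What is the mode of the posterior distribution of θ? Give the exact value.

The Uniform(0, θ) likelihood is θ^(−n) for θ ≥ max(xᵢ), zero otherwise. Here max(xᵢ) = 6.49.
Posterior ∝ θ^(−7) · θ^(−3) = θ^(−10) on θ ≥ max(5, 6.49) = 6.49.
This density is strictly decreasing in θ, so the posterior mode lies at the lower boundary of the support.

θ̂_MAP = 6.49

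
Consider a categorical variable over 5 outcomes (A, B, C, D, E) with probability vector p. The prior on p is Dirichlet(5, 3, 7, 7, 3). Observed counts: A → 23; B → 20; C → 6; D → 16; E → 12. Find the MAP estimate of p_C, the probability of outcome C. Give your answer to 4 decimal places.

MAP estimate of p_C = 0.1237

The posterior is Dirichlet(αᵢ + nᵢ) = Dirichlet(28, 23, 13, 23, 15).
For a Dirichlet(a₁,…,a_K) with all aᵢ > 1, the mode has j-th component (aⱼ − 1)/(Σaᵢ − K).
Here Σaᵢ = 102 and K = 5, so p_C = (13 − 1)/(102 − 5) = 12/97 ≈ 0.1237.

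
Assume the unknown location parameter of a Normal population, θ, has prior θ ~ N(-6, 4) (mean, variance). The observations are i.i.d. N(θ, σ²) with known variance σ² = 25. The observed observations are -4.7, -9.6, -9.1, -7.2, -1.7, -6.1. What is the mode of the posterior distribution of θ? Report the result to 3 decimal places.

n = 6; x̄ = ((-4.7) + (-9.6) + (-9.1) + (-7.2) + (-1.7) + (-6.1))/6 = -38.4/6 = -6.4.
For a Normal prior and Normal likelihood with known variance, the posterior is Normal; its mode equals its mean, the precision-weighted average.
Prior precision 1/σ₀² = 1/4 = 0.25; data precision n/σ² = 6/25 = 0.24.
θ̂ = (0.25·(-6) + 0.24·(-6.4)) / (0.25 + 0.24) = (-3.036)/0.49 = -1518/245 ≈ -6.196.

θ̂_MAP = -6.196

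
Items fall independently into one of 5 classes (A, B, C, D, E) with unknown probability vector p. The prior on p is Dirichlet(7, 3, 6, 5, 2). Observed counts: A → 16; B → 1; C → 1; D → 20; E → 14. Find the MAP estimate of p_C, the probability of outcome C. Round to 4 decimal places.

The posterior is Dirichlet(αᵢ + nᵢ) = Dirichlet(23, 4, 7, 25, 16).
For a Dirichlet(a₁,…,a_K) with all aᵢ > 1, the mode has j-th component (aⱼ − 1)/(Σaᵢ − K).
Here Σaᵢ = 75 and K = 5, so p_C = (7 − 1)/(75 − 5) = 6/70 ≈ 0.0857.

MAP estimate of p_C = 0.0857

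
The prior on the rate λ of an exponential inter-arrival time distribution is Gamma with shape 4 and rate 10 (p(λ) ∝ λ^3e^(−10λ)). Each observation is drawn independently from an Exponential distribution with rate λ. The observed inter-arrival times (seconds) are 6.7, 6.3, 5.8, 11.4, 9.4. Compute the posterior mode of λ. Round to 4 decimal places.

The Exponential(rate=λ) likelihood is ∝ λ^n e^(−λΣtᵢ). Here n = 5 and Σtᵢ = 6.7 + 6.3 + 5.8 + 11.4 + 9.4 = 39.6.
Posterior ∝ λ^3e^(−10λ) · λ^5e^(−39.6λ) = λ^8e^(−49.6λ), i.e. Gamma(9, 49.6).
Mode = (a−1)/b = 8/49.6 ≈ 0.1613.

λ̂_MAP = 0.1613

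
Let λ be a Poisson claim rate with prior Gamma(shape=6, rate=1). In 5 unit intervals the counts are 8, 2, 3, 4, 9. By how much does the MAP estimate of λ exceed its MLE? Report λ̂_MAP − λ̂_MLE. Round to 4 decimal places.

MAP − MLE = -0.0333

Σxᵢ = 26. Posterior is Gamma(32, 6); MAP = (32−1)/6 = 31/6 ≈ 5.16667.
MLE = x̄ = 26/5 ≈ 5.20000.
Difference = 31/6 − 26/5 = -1/30 ≈ -0.0333.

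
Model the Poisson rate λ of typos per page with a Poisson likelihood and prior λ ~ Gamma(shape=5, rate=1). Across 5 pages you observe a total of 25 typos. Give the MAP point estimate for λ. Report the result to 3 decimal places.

λ̂_MAP = 4.833

Σxᵢ = 25, n = 5.
Posterior ∝ λ^4e^(−1λ) · λ^25e^(−5λ) = λ^29e^(−6λ), i.e. Gamma(shape=30, rate=6).
The mode of a Gamma(a, b) with a ≥ 1 (shape–rate) is (a−1)/b = 29/6 ≈ 4.833.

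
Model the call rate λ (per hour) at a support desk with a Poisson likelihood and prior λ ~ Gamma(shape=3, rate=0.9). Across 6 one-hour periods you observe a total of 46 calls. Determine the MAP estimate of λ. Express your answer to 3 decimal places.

λ̂_MAP = 6.957

Σxᵢ = 46, n = 6.
Posterior ∝ λ^2e^(−0.9λ) · λ^46e^(−6λ) = λ^48e^(−6.9λ), i.e. Gamma(shape=49, rate=6.9).
The mode of a Gamma(a, b) with a ≥ 1 (shape–rate) is (a−1)/b = 48/6.9 ≈ 6.957.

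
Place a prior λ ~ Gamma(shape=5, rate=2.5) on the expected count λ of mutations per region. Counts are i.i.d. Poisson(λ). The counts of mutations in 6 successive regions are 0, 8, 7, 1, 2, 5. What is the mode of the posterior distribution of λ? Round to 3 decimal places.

λ̂_MAP = 3.176

Σxᵢ = 0+8+7+1+2+5 = 23, with n = 6.
Posterior ∝ λ^4e^(−2.5λ) · λ^23e^(−6λ) = λ^27e^(−8.5λ), i.e. Gamma(shape=28, rate=8.5).
The mode of a Gamma(a, b) with a ≥ 1 (shape–rate) is (a−1)/b = 27/8.5 ≈ 3.176.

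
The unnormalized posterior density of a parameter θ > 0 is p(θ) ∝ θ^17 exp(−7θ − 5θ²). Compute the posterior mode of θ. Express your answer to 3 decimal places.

θ̂_MAP = 1.000

ℓ'(θ) = 17/θ − 7 − 10θ. Setting this to zero and multiplying by θ: 10θ² + 7θ − 17 = 0.
θ = (−7 + √(7² + 4·10·17)) / (2·10) = (−7 + √729) / 20 = (−7 + 27)/20 = 1.
ℓ''(θ) = −17/θ² − 10 < 0, confirming a maximum.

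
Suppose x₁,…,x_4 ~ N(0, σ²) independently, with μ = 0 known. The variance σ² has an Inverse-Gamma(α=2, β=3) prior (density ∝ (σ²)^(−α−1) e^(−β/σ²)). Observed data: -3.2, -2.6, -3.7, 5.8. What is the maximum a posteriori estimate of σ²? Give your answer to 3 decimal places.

Sum of squared deviations about the known mean: SS = (-3.2−0)² + (-2.6−0)² + (-3.7−0)² + (5.8−0)² = 64.33.
The Normal likelihood contributes (σ²)^(−n/2) exp(−SS/(2σ²)), so the posterior is Inverse-Gamma(α + n/2, β + SS/2) = Inverse-Gamma(4, 35.165).
The mode of Inverse-Gamma(a, b) is b/(a+1) = 35.165/5 ≈ 7.033.

σ̂²_MAP = 7.033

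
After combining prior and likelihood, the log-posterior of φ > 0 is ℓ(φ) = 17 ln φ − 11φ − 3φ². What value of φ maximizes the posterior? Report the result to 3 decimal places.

ℓ'(φ) = 17/φ − 11 − 6φ. Setting this to zero and multiplying by φ: 6φ² + 11φ − 17 = 0.
φ = (−11 + √(11² + 4·6·17)) / (2·6) = (−11 + √529) / 12 = (−11 + 23)/12 = 1.
ℓ''(φ) = −17/φ² − 6 < 0, confirming a maximum.

φ̂_MAP = 1.000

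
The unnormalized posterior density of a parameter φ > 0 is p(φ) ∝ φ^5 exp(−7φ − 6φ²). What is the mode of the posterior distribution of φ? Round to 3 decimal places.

ℓ'(φ) = 5/φ − 7 − 12φ. Setting this to zero and multiplying by φ: 12φ² + 7φ − 5 = 0.
φ = (−7 + √(7² + 4·12·5)) / (2·12) = (−7 + √289) / 24 = (−7 + 17)/24 = 5/12.
ℓ''(φ) = −5/φ² − 12 < 0, confirming a maximum.

φ̂_MAP = 0.417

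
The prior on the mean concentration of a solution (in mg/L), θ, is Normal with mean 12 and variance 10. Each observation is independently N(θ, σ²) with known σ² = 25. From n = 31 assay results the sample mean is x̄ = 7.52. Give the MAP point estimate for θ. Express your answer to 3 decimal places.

θ̂_MAP = 7.854

n = 31, x̄ = 7.52.
For a Normal prior and Normal likelihood with known variance, the posterior is Normal; its mode equals its mean, the precision-weighted average.
Prior precision 1/σ₀² = 1/10 = 0.1; data precision n/σ² = 31/25 = 1.24.
θ̂ = (0.1·12 + 1.24·7.52) / (0.1 + 1.24) = 10.5248/1.34 = 13156/1675 ≈ 7.854.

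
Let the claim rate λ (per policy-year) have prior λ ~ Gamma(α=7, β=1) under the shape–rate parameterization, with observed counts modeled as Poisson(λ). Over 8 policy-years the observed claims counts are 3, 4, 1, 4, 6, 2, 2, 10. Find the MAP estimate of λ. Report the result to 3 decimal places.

λ̂_MAP = 4.222

Σxᵢ = 3+4+1+4+6+2+2+10 = 32, with n = 8.
Posterior ∝ λ^6e^(−1λ) · λ^32e^(−8λ) = λ^38e^(−9λ), i.e. Gamma(shape=39, rate=9).
The mode of a Gamma(a, b) with a ≥ 1 (shape–rate) is (a−1)/b = 38/9 ≈ 4.222.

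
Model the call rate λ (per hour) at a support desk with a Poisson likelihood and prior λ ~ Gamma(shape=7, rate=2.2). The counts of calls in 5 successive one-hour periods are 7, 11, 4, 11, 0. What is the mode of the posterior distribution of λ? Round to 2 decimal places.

Σxᵢ = 7+11+4+11+0 = 33, with n = 5.
Posterior ∝ λ^6e^(−2.2λ) · λ^33e^(−5λ) = λ^39e^(−7.2λ), i.e. Gamma(shape=40, rate=7.2).
The mode of a Gamma(a, b) with a ≥ 1 (shape–rate) is (a−1)/b = 39/7.2 ≈ 5.42.

λ̂_MAP = 5.42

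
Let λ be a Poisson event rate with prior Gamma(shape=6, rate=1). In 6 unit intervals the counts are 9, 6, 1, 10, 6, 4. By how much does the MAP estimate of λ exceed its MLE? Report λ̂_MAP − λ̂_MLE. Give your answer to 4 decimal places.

Σxᵢ = 36. Posterior is Gamma(42, 7); MAP = (42−1)/7 = 41/7 ≈ 5.85714.
MLE = x̄ = 36/6 ≈ 6.00000.
Difference = 41/7 − 36/6 = -1/7 ≈ -0.1429.

MAP − MLE = -0.1429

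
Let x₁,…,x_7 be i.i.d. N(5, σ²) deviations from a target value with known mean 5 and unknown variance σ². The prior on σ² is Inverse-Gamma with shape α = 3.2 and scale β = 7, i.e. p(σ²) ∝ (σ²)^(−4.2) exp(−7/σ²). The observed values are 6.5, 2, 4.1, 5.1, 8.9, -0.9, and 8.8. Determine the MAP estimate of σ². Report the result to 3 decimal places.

σ̂²_MAP = 5.879

Sum of squared deviations about the known mean: SS = (6.5−5)² + (2−5)² + (4.1−5)² + (5.1−5)² + (8.9−5)² + (-0.9−5)² + (8.8−5)² = 76.53.
The Normal likelihood contributes (σ²)^(−n/2) exp(−SS/(2σ²)), so the posterior is Inverse-Gamma(α + n/2, β + SS/2) = Inverse-Gamma(6.7, 45.265).
The mode of Inverse-Gamma(a, b) is b/(a+1) = 45.265/7.7 ≈ 5.879.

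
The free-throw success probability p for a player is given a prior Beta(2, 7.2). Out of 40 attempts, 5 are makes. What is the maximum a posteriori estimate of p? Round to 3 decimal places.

p̂_MAP = 0.127

Prior: Beta(2, 7.2).
Data: 5 successes in 40 trials. The binomial likelihood contributes p^5(1−p)^35, so the posterior is Beta(2+5, 7.2+35) = Beta(7, 42.2).
For Beta(a, b) with a, b > 1 the mode is (a−1)/(a+b−2) = 6/47.2 ≈ 0.127.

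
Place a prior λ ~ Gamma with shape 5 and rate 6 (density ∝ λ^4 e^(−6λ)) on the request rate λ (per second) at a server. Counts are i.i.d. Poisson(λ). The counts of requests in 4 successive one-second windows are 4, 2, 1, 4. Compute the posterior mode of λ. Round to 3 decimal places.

λ̂_MAP = 1.500

Σxᵢ = 4+2+1+4 = 11, with n = 4.
Posterior ∝ λ^4e^(−6λ) · λ^11e^(−4λ) = λ^15e^(−10λ), i.e. Gamma(shape=16, rate=10).
The mode of a Gamma(a, b) with a ≥ 1 (shape–rate) is (a−1)/b = 15/10 ≈ 1.500.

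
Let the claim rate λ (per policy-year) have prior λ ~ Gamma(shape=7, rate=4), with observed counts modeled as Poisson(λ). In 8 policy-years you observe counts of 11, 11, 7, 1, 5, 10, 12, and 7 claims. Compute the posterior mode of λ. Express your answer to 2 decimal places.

λ̂_MAP = 5.83

Σxᵢ = 11+11+7+1+5+10+12+7 = 64, with n = 8.
Posterior ∝ λ^6e^(−4λ) · λ^64e^(−8λ) = λ^70e^(−12λ), i.e. Gamma(shape=71, rate=12).
The mode of a Gamma(a, b) with a ≥ 1 (shape–rate) is (a−1)/b = 70/12 ≈ 5.83.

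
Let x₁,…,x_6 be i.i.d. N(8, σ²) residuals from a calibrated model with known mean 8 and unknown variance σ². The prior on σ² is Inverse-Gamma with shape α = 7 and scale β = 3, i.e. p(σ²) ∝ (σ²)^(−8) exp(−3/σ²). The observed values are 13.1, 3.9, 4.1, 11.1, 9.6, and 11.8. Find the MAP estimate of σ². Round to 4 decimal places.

Sum of squared deviations about the known mean: SS = (13.1−8)² + (3.9−8)² + (4.1−8)² + (11.1−8)² + (9.6−8)² + (11.8−8)² = 84.64.
The Normal likelihood contributes (σ²)^(−n/2) exp(−SS/(2σ²)), so the posterior is Inverse-Gamma(α + n/2, β + SS/2) = Inverse-Gamma(10, 45.32).
The mode of Inverse-Gamma(a, b) is b/(a+1) = 45.32/11 ≈ 4.1200.

σ̂²_MAP = 4.1200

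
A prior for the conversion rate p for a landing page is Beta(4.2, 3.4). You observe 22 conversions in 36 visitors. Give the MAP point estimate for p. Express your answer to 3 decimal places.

p̂_MAP = 0.606

Prior: Beta(4.2, 3.4).
Data: 22 successes in 36 trials. The binomial likelihood contributes p^22(1−p)^14, so the posterior is Beta(4.2+22, 3.4+14) = Beta(26.2, 17.4).
For Beta(a, b) with a, b > 1 the mode is (a−1)/(a+b−2) = 25.2/41.6 ≈ 0.606.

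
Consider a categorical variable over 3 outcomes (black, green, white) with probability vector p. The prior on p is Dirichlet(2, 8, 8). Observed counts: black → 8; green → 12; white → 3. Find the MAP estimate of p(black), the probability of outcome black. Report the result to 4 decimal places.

MAP estimate of p(black) = 0.2368

The posterior is Dirichlet(αᵢ + nᵢ) = Dirichlet(10, 20, 11).
For a Dirichlet(a₁,…,a_K) with all aᵢ > 1, the mode has j-th component (aⱼ − 1)/(Σaᵢ − K).
Here Σaᵢ = 41 and K = 3, so p(black) = (10 − 1)/(41 − 3) = 9/38 ≈ 0.2368.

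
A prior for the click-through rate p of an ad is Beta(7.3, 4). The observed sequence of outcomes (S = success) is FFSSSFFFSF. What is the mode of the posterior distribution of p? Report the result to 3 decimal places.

p̂_MAP = 0.534

Prior: Beta(7.3, 4).
Data: 4 successes in 10 trials (from the sequence). The binomial likelihood contributes p^4(1−p)^6, so the posterior is Beta(7.3+4, 4+6) = Beta(11.3, 10).
For Beta(a, b) with a, b > 1 the mode is (a−1)/(a+b−2) = 10.3/19.3 ≈ 0.534.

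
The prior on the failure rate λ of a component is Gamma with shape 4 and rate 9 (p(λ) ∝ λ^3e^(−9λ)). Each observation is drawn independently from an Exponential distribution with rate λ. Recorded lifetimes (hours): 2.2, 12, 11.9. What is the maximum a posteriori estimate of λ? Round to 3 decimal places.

λ̂_MAP = 0.171

The Exponential(rate=λ) likelihood is ∝ λ^n e^(−λΣtᵢ). Here n = 3 and Σtᵢ = 2.2 + 12 + 11.9 = 26.1.
Posterior ∝ λ^3e^(−9λ) · λ^3e^(−26.1λ) = λ^6e^(−35.1λ), i.e. Gamma(7, 35.1).
Mode = (a−1)/b = 6/35.1 ≈ 0.171.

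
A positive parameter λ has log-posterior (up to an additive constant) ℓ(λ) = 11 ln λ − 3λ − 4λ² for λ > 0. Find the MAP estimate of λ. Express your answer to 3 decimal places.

ℓ'(λ) = 11/λ − 3 − 8λ. Setting this to zero and multiplying by λ: 8λ² + 3λ − 11 = 0.
λ = (−3 + √(3² + 4·8·11)) / (2·8) = (−3 + √361) / 16 = (−3 + 19)/16 = 1.
ℓ''(λ) = −11/λ² − 8 < 0, confirming a maximum.

λ̂_MAP = 1.000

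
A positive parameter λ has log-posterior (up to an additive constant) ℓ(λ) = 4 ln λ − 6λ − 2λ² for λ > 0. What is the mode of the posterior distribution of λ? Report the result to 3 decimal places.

λ̂_MAP = 0.500

ℓ'(λ) = 4/λ − 6 − 4λ. Setting this to zero and multiplying by λ: 4λ² + 6λ − 4 = 0.
λ = (−6 + √(6² + 4·4·4)) / (2·4) = (−6 + √100) / 8 = (−6 + 10)/8 = 1/2.
ℓ''(λ) = −4/λ² − 4 < 0, confirming a maximum.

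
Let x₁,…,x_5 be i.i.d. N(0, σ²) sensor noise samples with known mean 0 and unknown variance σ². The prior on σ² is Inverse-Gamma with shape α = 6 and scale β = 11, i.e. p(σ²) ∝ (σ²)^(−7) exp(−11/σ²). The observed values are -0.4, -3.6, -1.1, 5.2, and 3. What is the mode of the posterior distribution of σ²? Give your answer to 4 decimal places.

σ̂²_MAP = 3.8089

Sum of squared deviations about the known mean: SS = (-0.4−0)² + (-3.6−0)² + (-1.1−0)² + (5.2−0)² + (3−0)² = 50.37.
The Normal likelihood contributes (σ²)^(−n/2) exp(−SS/(2σ²)), so the posterior is Inverse-Gamma(α + n/2, β + SS/2) = Inverse-Gamma(8.5, 36.185).
The mode of Inverse-Gamma(a, b) is b/(a+1) = 36.185/9.5 ≈ 3.8089.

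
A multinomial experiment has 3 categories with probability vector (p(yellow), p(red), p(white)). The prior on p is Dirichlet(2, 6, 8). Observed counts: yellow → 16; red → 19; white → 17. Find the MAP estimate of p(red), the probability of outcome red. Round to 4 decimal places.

The posterior is Dirichlet(αᵢ + nᵢ) = Dirichlet(18, 25, 25).
For a Dirichlet(a₁,…,a_K) with all aᵢ > 1, the mode has j-th component (aⱼ − 1)/(Σaᵢ − K).
Here Σaᵢ = 68 and K = 3, so p(red) = (25 − 1)/(68 − 3) = 24/65 ≈ 0.3692.

MAP estimate of p(red) = 0.3692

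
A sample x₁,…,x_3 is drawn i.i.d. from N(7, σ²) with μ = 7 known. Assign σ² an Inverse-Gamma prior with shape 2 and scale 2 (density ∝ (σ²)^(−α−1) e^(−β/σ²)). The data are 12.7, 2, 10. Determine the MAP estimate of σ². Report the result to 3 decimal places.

σ̂²_MAP = 7.832

Sum of squared deviations about the known mean: SS = (12.7−7)² + (2−7)² + (10−7)² = 66.49.
The Normal likelihood contributes (σ²)^(−n/2) exp(−SS/(2σ²)), so the posterior is Inverse-Gamma(α + n/2, β + SS/2) = Inverse-Gamma(3.5, 35.245).
The mode of Inverse-Gamma(a, b) is b/(a+1) = 35.245/4.5 ≈ 7.832.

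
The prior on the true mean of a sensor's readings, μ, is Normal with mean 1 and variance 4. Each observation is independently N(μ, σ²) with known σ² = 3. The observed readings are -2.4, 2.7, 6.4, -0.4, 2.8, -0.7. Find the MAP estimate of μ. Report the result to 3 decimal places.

μ̂_MAP = 1.356

n = 6; x̄ = ((-2.4) + 2.7 + 6.4 + (-0.4) + 2.8 + (-0.7))/6 = 8.4/6 = 1.4.
For a Normal prior and Normal likelihood with known variance, the posterior is Normal; its mode equals its mean, the precision-weighted average.
Prior precision 1/σ₀² = 1/4 = 0.25; data precision n/σ² = 6/3 = 2.
μ̂ = (0.25·1 + 2·1.4) / (0.25 + 2) = 3.05/2.25 = 61/45 ≈ 1.356.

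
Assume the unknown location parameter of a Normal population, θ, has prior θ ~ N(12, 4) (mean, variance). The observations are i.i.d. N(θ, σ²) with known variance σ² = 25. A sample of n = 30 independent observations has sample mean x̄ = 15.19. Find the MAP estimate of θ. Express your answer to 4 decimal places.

n = 30, x̄ = 15.19.
For a Normal prior and Normal likelihood with known variance, the posterior is Normal; its mode equals its mean, the precision-weighted average.
Prior precision 1/σ₀² = 1/4 = 0.25; data precision n/σ² = 30/25 = 1.2.
θ̂ = (0.25·12 + 1.2·15.19) / (0.25 + 1.2) = 21.228/1.45 = 14.6400.

θ̂_MAP = 14.6400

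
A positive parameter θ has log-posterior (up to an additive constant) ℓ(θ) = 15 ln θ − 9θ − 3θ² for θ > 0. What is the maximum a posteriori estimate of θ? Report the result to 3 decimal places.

ℓ'(θ) = 15/θ − 9 − 6θ. Setting this to zero and multiplying by θ: 6θ² + 9θ − 15 = 0.
θ = (−9 + √(9² + 4·6·15)) / (2·6) = (−9 + √441) / 12 = (−9 + 21)/12 = 1.
ℓ''(θ) = −15/θ² − 6 < 0, confirming a maximum.

θ̂_MAP = 1.000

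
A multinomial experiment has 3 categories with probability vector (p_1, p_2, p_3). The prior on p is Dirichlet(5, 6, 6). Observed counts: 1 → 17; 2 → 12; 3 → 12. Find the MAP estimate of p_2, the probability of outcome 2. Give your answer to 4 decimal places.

The posterior is Dirichlet(αᵢ + nᵢ) = Dirichlet(22, 18, 18).
For a Dirichlet(a₁,…,a_K) with all aᵢ > 1, the mode has j-th component (aⱼ − 1)/(Σaᵢ − K).
Here Σaᵢ = 58 and K = 3, so p_2 = (18 − 1)/(58 − 3) = 17/55 ≈ 0.3091.

MAP estimate: 0.3091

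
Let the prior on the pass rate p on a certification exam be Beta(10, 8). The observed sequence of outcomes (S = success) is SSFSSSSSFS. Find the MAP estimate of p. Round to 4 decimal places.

p̂_MAP = 0.6538

Prior: Beta(10, 8).
Data: 8 successes in 10 trials (from the sequence). The binomial likelihood contributes p^8(1−p)^2, so the posterior is Beta(10+8, 8+2) = Beta(18, 10).
For Beta(a, b) with a, b > 1 the mode is (a−1)/(a+b−2) = 17/26 ≈ 0.6538.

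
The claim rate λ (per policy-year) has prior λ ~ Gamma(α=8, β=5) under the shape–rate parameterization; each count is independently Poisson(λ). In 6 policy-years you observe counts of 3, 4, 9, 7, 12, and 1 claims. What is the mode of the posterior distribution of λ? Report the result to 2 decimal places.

λ̂_MAP = 3.91

Σxᵢ = 3+4+9+7+12+1 = 36, with n = 6.
Posterior ∝ λ^7e^(−5λ) · λ^36e^(−6λ) = λ^43e^(−11λ), i.e. Gamma(shape=44, rate=11).
The mode of a Gamma(a, b) with a ≥ 1 (shape–rate) is (a−1)/b = 43/11 ≈ 3.91.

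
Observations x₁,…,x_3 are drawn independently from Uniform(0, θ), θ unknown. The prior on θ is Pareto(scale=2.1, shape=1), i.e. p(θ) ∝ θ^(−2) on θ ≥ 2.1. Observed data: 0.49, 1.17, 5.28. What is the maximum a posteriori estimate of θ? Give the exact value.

The Uniform(0, θ) likelihood is θ^(−n) for θ ≥ max(xᵢ), zero otherwise. Here max(xᵢ) = 5.28.
Posterior ∝ θ^(−2) · θ^(−3) = θ^(−5) on θ ≥ max(2.1, 5.28) = 5.28.
This density is strictly decreasing in θ, so the posterior mode lies at the lower boundary of the support.

θ̂_MAP = 5.28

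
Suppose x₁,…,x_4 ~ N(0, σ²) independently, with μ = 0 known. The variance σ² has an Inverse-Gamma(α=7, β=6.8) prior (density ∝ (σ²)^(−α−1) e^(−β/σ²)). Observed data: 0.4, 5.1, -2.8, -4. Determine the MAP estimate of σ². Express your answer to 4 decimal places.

Sum of squared deviations about the known mean: SS = (0.4−0)² + (5.1−0)² + (-2.8−0)² + (-4−0)² = 50.01.
The Normal likelihood contributes (σ²)^(−n/2) exp(−SS/(2σ²)), so the posterior is Inverse-Gamma(α + n/2, β + SS/2) = Inverse-Gamma(9, 31.805).
The mode of Inverse-Gamma(a, b) is b/(a+1) = 31.805/10 ≈ 3.1805.

σ̂²_MAP = 3.1805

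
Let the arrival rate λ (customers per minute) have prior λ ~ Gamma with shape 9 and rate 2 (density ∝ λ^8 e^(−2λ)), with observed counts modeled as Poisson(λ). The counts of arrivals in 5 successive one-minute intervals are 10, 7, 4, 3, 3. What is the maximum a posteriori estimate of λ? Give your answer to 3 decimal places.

Σxᵢ = 10+7+4+3+3 = 27, with n = 5.
Posterior ∝ λ^8e^(−2λ) · λ^27e^(−5λ) = λ^35e^(−7λ), i.e. Gamma(shape=36, rate=7).
The mode of a Gamma(a, b) with a ≥ 1 (shape–rate) is (a−1)/b = 35/7 ≈ 5.000.

λ̂_MAP = 5.000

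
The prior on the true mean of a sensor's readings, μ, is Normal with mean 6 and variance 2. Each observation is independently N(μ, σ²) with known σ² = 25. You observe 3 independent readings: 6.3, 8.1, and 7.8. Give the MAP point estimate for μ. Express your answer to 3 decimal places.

n = 3; x̄ = (6.3 + 8.1 + 7.8)/3 = 22.2/3 = 7.4.
For a Normal prior and Normal likelihood with known variance, the posterior is Normal; its mode equals its mean, the precision-weighted average.
Prior precision 1/σ₀² = 1/2 = 0.5; data precision n/σ² = 3/25 = 0.12.
μ̂ = (0.5·6 + 0.12·7.4) / (0.5 + 0.12) = 3.888/0.62 = 972/155 ≈ 6.271.

μ̂_MAP = 6.271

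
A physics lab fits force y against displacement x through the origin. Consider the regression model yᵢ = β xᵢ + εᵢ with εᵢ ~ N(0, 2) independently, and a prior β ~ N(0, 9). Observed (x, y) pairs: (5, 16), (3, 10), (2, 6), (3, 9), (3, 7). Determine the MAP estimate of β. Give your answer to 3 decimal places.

β̂_MAP = 3.024

log p(β | y) = −Σ(yᵢ − βxᵢ)²/(2·2) − β²/(2·9) + const.
Setting the derivative to zero: Σxᵢ(yᵢ − βxᵢ)/2 − β/9 = 0, so β = Σxᵢyᵢ / (Σxᵢ² + σ²/τ²).
Σxᵢyᵢ = 5·16 + 3·10 + 2·6 + 3·9 + 3·7 = 170; Σxᵢ² = 56; σ²/τ² = 2/9.
β̂_MAP = 170 / (56 + 2/9) = 170/(506/9) = 765/253 ≈ 3.024.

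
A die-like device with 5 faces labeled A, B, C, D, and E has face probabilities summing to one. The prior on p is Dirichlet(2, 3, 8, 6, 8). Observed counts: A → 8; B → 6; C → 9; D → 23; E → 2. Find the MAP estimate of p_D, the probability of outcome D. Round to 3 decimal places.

MAP estimate of p_D = 0.400

The posterior is Dirichlet(αᵢ + nᵢ) = Dirichlet(10, 9, 17, 29, 10).
For a Dirichlet(a₁,…,a_K) with all aᵢ > 1, the mode has j-th component (aⱼ − 1)/(Σaᵢ − K).
Here Σaᵢ = 75 and K = 5, so p_D = (29 − 1)/(75 − 5) = 28/70 ≈ 0.400.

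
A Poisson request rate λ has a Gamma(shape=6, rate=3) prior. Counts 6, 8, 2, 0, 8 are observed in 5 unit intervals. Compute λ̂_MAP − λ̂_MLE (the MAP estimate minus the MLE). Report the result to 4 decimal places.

MAP − MLE = -1.1750

Σxᵢ = 24. Posterior is Gamma(30, 8); MAP = (30−1)/8 = 29/8 ≈ 3.62500.
MLE = x̄ = 24/5 ≈ 4.80000.
Difference = 29/8 − 24/5 = -47/40 ≈ -1.1750.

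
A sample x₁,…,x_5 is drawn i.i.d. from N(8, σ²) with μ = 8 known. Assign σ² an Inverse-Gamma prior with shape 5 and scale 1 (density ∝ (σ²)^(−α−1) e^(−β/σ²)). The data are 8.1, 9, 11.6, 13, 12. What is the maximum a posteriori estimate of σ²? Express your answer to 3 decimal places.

σ̂²_MAP = 3.351

Sum of squared deviations about the known mean: SS = (8.1−8)² + (9−8)² + (11.6−8)² + (13−8)² + (12−8)² = 54.97.
The Normal likelihood contributes (σ²)^(−n/2) exp(−SS/(2σ²)), so the posterior is Inverse-Gamma(α + n/2, β + SS/2) = Inverse-Gamma(7.5, 28.485).
The mode of Inverse-Gamma(a, b) is b/(a+1) = 28.485/8.5 ≈ 3.351.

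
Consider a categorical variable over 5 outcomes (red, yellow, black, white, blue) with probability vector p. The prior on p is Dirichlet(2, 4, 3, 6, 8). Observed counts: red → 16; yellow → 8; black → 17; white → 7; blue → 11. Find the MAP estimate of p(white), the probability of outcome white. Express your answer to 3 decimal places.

MAP estimate of p(white) = 0.156

The posterior is Dirichlet(αᵢ + nᵢ) = Dirichlet(18, 12, 20, 13, 19).
For a Dirichlet(a₁,…,a_K) with all aᵢ > 1, the mode has j-th component (aⱼ − 1)/(Σaᵢ − K).
Here Σaᵢ = 82 and K = 5, so p(white) = (13 − 1)/(82 − 5) = 12/77 ≈ 0.156.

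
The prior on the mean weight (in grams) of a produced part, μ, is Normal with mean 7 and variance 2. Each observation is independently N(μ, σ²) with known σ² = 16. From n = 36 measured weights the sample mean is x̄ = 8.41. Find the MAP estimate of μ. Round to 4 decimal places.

μ̂_MAP = 8.1536

n = 36, x̄ = 8.41.
For a Normal prior and Normal likelihood with known variance, the posterior is Normal; its mode equals its mean, the precision-weighted average.
Prior precision 1/σ₀² = 1/2 = 0.5; data precision n/σ² = 36/16 = 2.25.
μ̂ = (0.5·7 + 2.25·8.41) / (0.5 + 2.25) = 22.4225/2.75 = 8969/1100 ≈ 8.1536.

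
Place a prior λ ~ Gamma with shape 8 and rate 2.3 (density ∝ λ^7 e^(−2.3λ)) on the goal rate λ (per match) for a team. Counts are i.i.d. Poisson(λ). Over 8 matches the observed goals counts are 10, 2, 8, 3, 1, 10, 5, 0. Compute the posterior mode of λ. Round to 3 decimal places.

Σxᵢ = 10+2+8+3+1+10+5+0 = 39, with n = 8.
Posterior ∝ λ^7e^(−2.3λ) · λ^39e^(−8λ) = λ^46e^(−10.3λ), i.e. Gamma(shape=47, rate=10.3).
The mode of a Gamma(a, b) with a ≥ 1 (shape–rate) is (a−1)/b = 46/10.3 ≈ 4.466.

λ̂_MAP = 4.466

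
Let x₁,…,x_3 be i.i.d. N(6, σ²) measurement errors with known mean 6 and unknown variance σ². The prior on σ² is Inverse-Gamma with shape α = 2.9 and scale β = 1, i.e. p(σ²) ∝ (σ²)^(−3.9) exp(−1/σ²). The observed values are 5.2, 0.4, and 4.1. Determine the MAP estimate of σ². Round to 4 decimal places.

Sum of squared deviations about the known mean: SS = (5.2−6)² + (0.4−6)² + (4.1−6)² = 35.61.
The Normal likelihood contributes (σ²)^(−n/2) exp(−SS/(2σ²)), so the posterior is Inverse-Gamma(α + n/2, β + SS/2) = Inverse-Gamma(4.4, 18.805).
The mode of Inverse-Gamma(a, b) is b/(a+1) = 18.805/5.4 ≈ 3.4824.

σ̂²_MAP = 3.4824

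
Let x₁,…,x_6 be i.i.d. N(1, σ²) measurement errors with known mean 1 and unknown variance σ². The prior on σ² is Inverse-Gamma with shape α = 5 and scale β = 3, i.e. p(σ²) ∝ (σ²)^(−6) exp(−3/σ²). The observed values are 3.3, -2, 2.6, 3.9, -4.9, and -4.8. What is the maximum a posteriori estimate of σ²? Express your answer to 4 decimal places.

Sum of squared deviations about the known mean: SS = (3.3−1)² + (-2−1)² + (2.6−1)² + (3.9−1)² + (-4.9−1)² + (-4.8−1)² = 93.71.
The Normal likelihood contributes (σ²)^(−n/2) exp(−SS/(2σ²)), so the posterior is Inverse-Gamma(α + n/2, β + SS/2) = Inverse-Gamma(8, 49.855).
The mode of Inverse-Gamma(a, b) is b/(a+1) = 49.855/9 ≈ 5.5394.

σ̂²_MAP = 5.5394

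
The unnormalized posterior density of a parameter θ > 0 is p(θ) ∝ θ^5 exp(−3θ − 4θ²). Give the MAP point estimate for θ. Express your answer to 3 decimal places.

θ̂_MAP = 0.625

ℓ'(θ) = 5/θ − 3 − 8θ. Setting this to zero and multiplying by θ: 8θ² + 3θ − 5 = 0.
θ = (−3 + √(3² + 4·8·5)) / (2·8) = (−3 + √169) / 16 = (−3 + 13)/16 = 5/8.
ℓ''(θ) = −5/θ² − 8 < 0, confirming a maximum.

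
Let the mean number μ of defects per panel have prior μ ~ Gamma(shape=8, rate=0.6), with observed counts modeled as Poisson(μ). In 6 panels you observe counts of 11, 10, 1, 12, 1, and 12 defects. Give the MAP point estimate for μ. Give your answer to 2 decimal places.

μ̂_MAP = 8.18

Σxᵢ = 11+10+1+12+1+12 = 47, with n = 6.
Posterior ∝ μ^7e^(−0.6μ) · μ^47e^(−6μ) = μ^54e^(−6.6μ), i.e. Gamma(shape=55, rate=6.6).
The mode of a Gamma(a, b) with a ≥ 1 (shape–rate) is (a−1)/b = 54/6.6 ≈ 8.18.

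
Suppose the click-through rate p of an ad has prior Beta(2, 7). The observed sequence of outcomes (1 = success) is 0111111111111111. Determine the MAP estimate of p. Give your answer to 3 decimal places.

Prior: Beta(2, 7).
Data: 15 successes in 16 trials (from the sequence). The binomial likelihood contributes p^15(1−p)^1, so the posterior is Beta(2+15, 7+1) = Beta(17, 8).
For Beta(a, b) with a, b > 1 the mode is (a−1)/(a+b−2) = 16/23 ≈ 0.696.

p̂_MAP = 0.696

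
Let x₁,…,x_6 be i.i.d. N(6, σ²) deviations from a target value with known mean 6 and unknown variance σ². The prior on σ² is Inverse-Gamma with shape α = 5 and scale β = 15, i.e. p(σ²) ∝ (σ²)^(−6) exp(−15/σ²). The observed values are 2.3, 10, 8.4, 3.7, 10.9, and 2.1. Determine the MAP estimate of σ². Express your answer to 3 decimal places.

σ̂²_MAP = 6.109

Sum of squared deviations about the known mean: SS = (2.3−6)² + (10−6)² + (8.4−6)² + (3.7−6)² + (10.9−6)² + (2.1−6)² = 79.96.
The Normal likelihood contributes (σ²)^(−n/2) exp(−SS/(2σ²)), so the posterior is Inverse-Gamma(α + n/2, β + SS/2) = Inverse-Gamma(8, 54.98).
The mode of Inverse-Gamma(a, b) is b/(a+1) = 54.98/9 ≈ 6.109.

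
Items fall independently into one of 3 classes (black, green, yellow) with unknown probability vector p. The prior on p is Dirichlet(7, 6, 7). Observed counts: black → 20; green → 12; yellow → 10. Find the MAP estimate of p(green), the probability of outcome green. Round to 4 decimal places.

The posterior is Dirichlet(αᵢ + nᵢ) = Dirichlet(27, 18, 17).
For a Dirichlet(a₁,…,a_K) with all aᵢ > 1, the mode has j-th component (aⱼ − 1)/(Σaᵢ − K).
Here Σaᵢ = 62 and K = 3, so p(green) = (18 − 1)/(62 − 3) = 17/59 ≈ 0.2881.

MAP estimate of p(green) = 0.2881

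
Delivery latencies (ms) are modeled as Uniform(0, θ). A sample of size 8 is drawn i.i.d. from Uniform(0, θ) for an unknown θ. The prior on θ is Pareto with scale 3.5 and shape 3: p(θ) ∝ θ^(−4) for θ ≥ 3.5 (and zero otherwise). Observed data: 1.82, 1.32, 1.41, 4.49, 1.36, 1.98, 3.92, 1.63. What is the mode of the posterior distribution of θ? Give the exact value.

The Uniform(0, θ) likelihood is θ^(−n) for θ ≥ max(xᵢ), zero otherwise. Here max(xᵢ) = 4.49.
Posterior ∝ θ^(−4) · θ^(−8) = θ^(−12) on θ ≥ max(3.5, 4.49) = 4.49.
This density is strictly decreasing in θ, so the posterior mode lies at the lower boundary of the support.

θ̂_MAP = 4.49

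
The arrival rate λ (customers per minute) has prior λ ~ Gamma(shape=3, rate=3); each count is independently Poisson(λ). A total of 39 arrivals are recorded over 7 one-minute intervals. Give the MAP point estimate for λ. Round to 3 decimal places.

λ̂_MAP = 4.100

Σxᵢ = 39, n = 7.
Posterior ∝ λ^2e^(−3λ) · λ^39e^(−7λ) = λ^41e^(−10λ), i.e. Gamma(shape=42, rate=10).
The mode of a Gamma(a, b) with a ≥ 1 (shape–rate) is (a−1)/b = 41/10 ≈ 4.100.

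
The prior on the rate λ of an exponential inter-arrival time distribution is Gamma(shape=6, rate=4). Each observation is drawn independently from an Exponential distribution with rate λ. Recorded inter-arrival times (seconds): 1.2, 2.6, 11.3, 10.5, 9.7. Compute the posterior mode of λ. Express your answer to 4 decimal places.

The Exponential(rate=λ) likelihood is ∝ λ^n e^(−λΣtᵢ). Here n = 5 and Σtᵢ = 1.2 + 2.6 + 11.3 + 10.5 + 9.7 = 35.3.
Posterior ∝ λ^5e^(−4λ) · λ^5e^(−35.3λ) = λ^10e^(−39.3λ), i.e. Gamma(11, 39.3).
Mode = (a−1)/b = 10/39.3 ≈ 0.2545.

λ̂_MAP = 0.2545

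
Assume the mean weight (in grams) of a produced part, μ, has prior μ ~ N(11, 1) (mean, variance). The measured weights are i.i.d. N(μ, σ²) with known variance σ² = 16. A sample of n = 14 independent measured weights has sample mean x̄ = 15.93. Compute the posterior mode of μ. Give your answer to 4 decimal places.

μ̂_MAP = 13.3007

n = 14, x̄ = 15.93.
For a Normal prior and Normal likelihood with known variance, the posterior is Normal; its mode equals its mean, the precision-weighted average.
Prior precision 1/σ₀² = 1/1 = 1; data precision n/σ² = 14/16 = 0.875.
μ̂ = (1·11 + 0.875·15.93) / (1 + 0.875) = 24.93875/1.875 = 19951/1500 ≈ 13.3007.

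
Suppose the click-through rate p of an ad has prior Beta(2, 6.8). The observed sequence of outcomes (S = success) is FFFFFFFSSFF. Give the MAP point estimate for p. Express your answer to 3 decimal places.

Prior: Beta(2, 6.8).
Data: 2 successes in 11 trials (from the sequence). The binomial likelihood contributes p^2(1−p)^9, so the posterior is Beta(2+2, 6.8+9) = Beta(4, 15.8).
For Beta(a, b) with a, b > 1 the mode is (a−1)/(a+b−2) = 3/17.8 ≈ 0.169.

p̂_MAP = 0.169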